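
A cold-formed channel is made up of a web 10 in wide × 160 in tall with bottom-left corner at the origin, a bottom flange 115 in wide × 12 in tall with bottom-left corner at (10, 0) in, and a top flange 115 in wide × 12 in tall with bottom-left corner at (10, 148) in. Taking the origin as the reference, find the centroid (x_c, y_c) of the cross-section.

web: A = 10 × 160 = 1600.00, centroid at (5.00, 80.00).
bottom flange: A = 115 × 12 = 1380.00, centroid at (67.50, 6.00).
top flange: A = 115 × 12 = 1380.00, centroid at (67.50, 154.00).
ΣA = 4360.00 in²
ΣAx_c = (1600.00)(5.00) + (1380.00)(67.50) + (1380.00)(67.50) = 194300.00 in³
ΣAy_c = (1600.00)(80.00) + (1380.00)(6.00) + (1380.00)(154.00) = 348800.00 in³
x_c = 194300.00 / 4360.00 = 44.56 in
y_c = 348800.00 / 4360.00 = 80.00 in

x_c = 44.56 in, y_c = 80.00 in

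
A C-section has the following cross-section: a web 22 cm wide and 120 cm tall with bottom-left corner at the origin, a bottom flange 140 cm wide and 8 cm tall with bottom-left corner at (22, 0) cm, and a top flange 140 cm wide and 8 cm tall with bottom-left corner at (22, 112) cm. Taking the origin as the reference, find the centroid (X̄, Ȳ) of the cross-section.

X̄ = 48.18 cm, Ȳ = 60.00 cm

web: A = 22 × 120 = 2640.00, centroid at (11.00, 60.00).
bottom flange: A = 140 × 8 = 1120.00, centroid at (92.00, 4.00).
top flange: A = 140 × 8 = 1120.00, centroid at (92.00, 116.00).
ΣA = 4880.00 cm², ΣAX̄ = 235120.00 cm³, ΣAȲ = 292800.00 cm³.
X̄ = 235120.00/4880.00 = 48.18 cm; Ȳ = 292800.00/4880.00 = 60.00 cm.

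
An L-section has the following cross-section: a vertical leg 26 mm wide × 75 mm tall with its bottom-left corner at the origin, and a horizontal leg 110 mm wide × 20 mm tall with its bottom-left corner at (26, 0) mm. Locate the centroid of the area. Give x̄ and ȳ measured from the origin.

x̄ = 49.05 mm, ȳ = 22.92 mm

vertical leg: A = 26 × 75 = 1950.00, centroid at (13.00, 37.50).
horizontal leg: A = 110 × 20 = 2200.00, centroid at (81.00, 10.00).
ΣA = 4150.00 mm², ΣAx̄ = 203550.00 mm³, ΣAȳ = 95125.00 mm³.
x̄ = 203550.00/4150.00 = 49.05 mm; ȳ = 95125.00/4150.00 = 22.92 mm.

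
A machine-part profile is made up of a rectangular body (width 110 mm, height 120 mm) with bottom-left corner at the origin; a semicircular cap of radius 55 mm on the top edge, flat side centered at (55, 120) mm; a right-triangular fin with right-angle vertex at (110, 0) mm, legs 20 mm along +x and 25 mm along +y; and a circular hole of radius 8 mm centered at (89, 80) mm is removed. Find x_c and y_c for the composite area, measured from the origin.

rectangular body: A = 110 × 120 = 13200.00, centroid at (55.00, 60.00).
semicircular top: A = ½π·55² = 4751.66, centroid at (55.00, 143.34).
triangular fin: A = ½·20·25 = 250.00, centroid at (116.67, 8.33).
hole: A = −π·8² = -201.06, centroid at (89.00, 80.00).
ΣA = 18000.60 mm², ΣAx_c = 998613.39 mm³, ΣAy_c = 1459114.11 mm³.
x_c = 998613.39/18000.60 = 55.48 mm; y_c = 1459114.11/18000.60 = 81.06 mm.

x_c = 55.48 mm, y_c = 81.06 mm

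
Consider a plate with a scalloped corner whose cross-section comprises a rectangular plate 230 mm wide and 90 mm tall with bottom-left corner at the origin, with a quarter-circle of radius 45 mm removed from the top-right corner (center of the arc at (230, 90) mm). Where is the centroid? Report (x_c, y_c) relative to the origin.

plate: A = 230 × 90 = 20700.00, centroid at (115.00, 45.00).
removed quarter-circle: A = −¼π·45² = -1590.43, centroid at (210.90, 70.90).
ΣA = 19109.57 mm²
ΣAx_c = (20700.00)(115.00) + (-1590.43)(210.90) = 2045075.81 mm³
ΣAy_c = (20700.00)(45.00) + (-1590.43)(70.90) = 818736.18 mm³
x_c = 2045075.81 / 19109.57 = 107.02 mm
y_c = 818736.18 / 19109.57 = 42.84 mm

x_c = 107.02 mm, y_c = 42.84 mm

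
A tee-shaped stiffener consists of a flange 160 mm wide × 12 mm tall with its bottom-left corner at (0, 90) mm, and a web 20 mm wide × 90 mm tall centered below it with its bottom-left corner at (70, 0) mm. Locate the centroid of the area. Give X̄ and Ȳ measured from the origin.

X̄ = 80.00 mm, Ȳ = 71.32 mm

web: A = 20 × 90 = 1800.00, centroid at (80.00, 45.00).
flange: A = 160 × 12 = 1920.00, centroid at (80.00, 96.00).
ΣA = 3720.00 mm²
ΣAX̄ = (1800.00)(80.00) + (1920.00)(80.00) = 297600.00 mm³
ΣAȲ = (1800.00)(45.00) + (1920.00)(96.00) = 265320.00 mm³
X̄ = 297600.00 / 3720.00 = 80.00 mm
Ȳ = 265320.00 / 3720.00 = 71.32 mm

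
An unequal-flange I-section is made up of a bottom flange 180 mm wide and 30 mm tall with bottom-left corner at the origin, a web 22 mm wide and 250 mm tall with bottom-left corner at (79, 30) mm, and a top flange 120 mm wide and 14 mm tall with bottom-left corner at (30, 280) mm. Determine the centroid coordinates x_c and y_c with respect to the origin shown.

x_c = 90.00 mm, y_c = 112.53 mm

Part | A | x̄ᵢ | ȳᵢ | A·x̄ᵢ | A·ȳᵢ
bottom flange | 5400.00 | 90.00 | 15.00 | 486000.00 | 81000.00
web | 5500.00 | 90.00 | 155.00 | 495000.00 | 852500.00
top flange | 1680.00 | 90.00 | 287.00 | 151200.00 | 482160.00
Σ | 12580.00 |  |  | 1132200.00 | 1415660.00
x_c = 1132200.00 / 12580.00 = 90.00 mm
y_c = 1415660.00 / 12580.00 = 112.53 mm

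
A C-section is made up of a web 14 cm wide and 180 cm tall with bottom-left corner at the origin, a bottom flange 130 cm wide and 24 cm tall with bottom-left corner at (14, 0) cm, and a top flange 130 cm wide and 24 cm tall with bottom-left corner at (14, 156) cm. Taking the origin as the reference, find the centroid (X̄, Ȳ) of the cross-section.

web: A = 14 × 180 = 2520.00, centroid at (7.00, 90.00).
bottom flange: A = 130 × 24 = 3120.00, centroid at (79.00, 12.00).
top flange: A = 130 × 24 = 3120.00, centroid at (79.00, 168.00).
ΣA = 8760.00 cm², ΣAX̄ = 510600.00 cm³, ΣAȲ = 788400.00 cm³.
X̄ = 510600.00/8760.00 = 58.29 cm; Ȳ = 788400.00/8760.00 = 90.00 cm.

X̄ = 58.29 cm, Ȳ = 90.00 cm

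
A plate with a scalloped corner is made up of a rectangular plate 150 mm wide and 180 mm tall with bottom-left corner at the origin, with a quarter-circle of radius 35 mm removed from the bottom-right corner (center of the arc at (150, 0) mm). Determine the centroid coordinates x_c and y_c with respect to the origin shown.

x_c = 72.78 mm, y_c = 92.78 mm

plate: A = 150 × 180 = 27000.00, centroid at (75.00, 90.00).
removed quarter-circle: A = −¼π·35² = -962.11, centroid at (135.15, 14.85).
ΣA = 26037.89 mm², ΣAx_c = 1894974.75 mm³, ΣAy_c = 2415708.33 mm³.
x_c = 1894974.75/26037.89 = 72.78 mm; y_c = 2415708.33/26037.89 = 92.78 mm.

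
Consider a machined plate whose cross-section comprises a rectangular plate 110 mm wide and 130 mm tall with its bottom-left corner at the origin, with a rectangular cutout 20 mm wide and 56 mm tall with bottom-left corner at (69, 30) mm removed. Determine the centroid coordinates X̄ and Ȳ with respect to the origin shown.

X̄ = 52.96 mm, Ȳ = 65.59 mm

plate: A = 110 × 130 = 14300.00, centroid at (55.00, 65.00).
hole: A = −(20 × 56) = -1120.00, centroid at (79.00, 58.00).
ΣA = 13180.00 mm²
ΣAX̄ = (14300.00)(55.00) + (-1120.00)(79.00) = 698020.00 mm³
ΣAȲ = (14300.00)(65.00) + (-1120.00)(58.00) = 864540.00 mm³
X̄ = 698020.00 / 13180.00 = 52.96 mm
Ȳ = 864540.00 / 13180.00 = 65.59 mm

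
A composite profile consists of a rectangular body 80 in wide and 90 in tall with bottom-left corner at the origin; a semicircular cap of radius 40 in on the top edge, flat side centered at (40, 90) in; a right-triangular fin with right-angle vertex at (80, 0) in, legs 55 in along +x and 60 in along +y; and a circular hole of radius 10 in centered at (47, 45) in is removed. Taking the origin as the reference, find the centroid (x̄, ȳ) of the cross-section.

rectangular body: A = 80 × 90 = 7200.00, centroid at (40.00, 45.00).
semicircular top: A = ½π·40² = 2513.27, centroid at (40.00, 106.98).
triangular fin: A = ½·55·60 = 1650.00, centroid at (98.33, 20.00).
hole: A = −π·10² = -314.16, centroid at (47.00, 45.00).
ΣA = 11049.11 in²
ΣAx̄ = (7200.00)(40.00) + (2513.27)(40.00) + (1650.00)(98.33) + (-314.16)(47.00) = 536015.48 in³
ΣAȳ = (7200.00)(45.00) + (2513.27)(106.98) + (1650.00)(20.00) + (-314.16)(45.00) = 611724.17 in³
x̄ = 536015.48 / 11049.11 = 48.51 in
ȳ = 611724.17 / 11049.11 = 55.36 in

x̄ = 48.51 in, ȳ = 55.36 in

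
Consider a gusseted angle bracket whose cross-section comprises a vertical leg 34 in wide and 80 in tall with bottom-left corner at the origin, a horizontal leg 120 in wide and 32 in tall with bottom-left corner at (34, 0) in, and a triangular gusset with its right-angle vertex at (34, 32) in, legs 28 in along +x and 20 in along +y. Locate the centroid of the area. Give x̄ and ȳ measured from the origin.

vertical leg: A = 34 × 80 = 2720.00, centroid at (17.00, 40.00).
horizontal leg: A = 120 × 32 = 3840.00, centroid at (94.00, 16.00).
gusset: A = ½·28·20 = 280.00, centroid at (43.33, 38.67).
ΣA = 6840.00 in², ΣAx̄ = 419333.33 in³, ΣAȳ = 181066.67 in³.
x̄ = 419333.33/6840.00 = 61.31 in; ȳ = 181066.67/6840.00 = 26.47 in.

x̄ = 61.31 in, ȳ = 26.47 in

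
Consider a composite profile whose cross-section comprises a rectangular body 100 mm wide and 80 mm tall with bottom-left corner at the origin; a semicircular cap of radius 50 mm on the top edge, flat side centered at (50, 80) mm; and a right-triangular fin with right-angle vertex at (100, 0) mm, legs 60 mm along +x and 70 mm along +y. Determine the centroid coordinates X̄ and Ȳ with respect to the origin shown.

X̄ = 60.48 mm, Ȳ = 54.64 mm

rectangular body: A = 100 × 80 = 8000.00, centroid at (50.00, 40.00).
semicircular top: A = ½π·50² = 3926.99, centroid at (50.00, 101.22).
triangular fin: A = ½·60·70 = 2100.00, centroid at (120.00, 23.33).
ΣA = 14026.99 mm²
ΣAX̄ = (8000.00)(50.00) + (3926.99)(50.00) + (2100.00)(120.00) = 848349.54 mm³
ΣAȲ = (8000.00)(40.00) + (3926.99)(101.22) + (2100.00)(23.33) = 766492.60 mm³
X̄ = 848349.54 / 14026.99 = 60.48 mm
Ȳ = 766492.60 / 14026.99 = 54.64 mm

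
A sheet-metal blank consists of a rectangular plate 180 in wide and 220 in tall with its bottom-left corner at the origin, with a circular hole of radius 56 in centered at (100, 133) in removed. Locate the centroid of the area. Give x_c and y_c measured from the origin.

plate: A = 180 × 220 = 39600.00, centroid at (90.00, 110.00).
hole: A = −π·56² = -9852.03, centroid at (100.00, 133.00).
ΣA = 29747.97 in²
ΣAx_c = (39600.00)(90.00) + (-9852.03)(100.00) = 2578796.54 in³
ΣAy_c = (39600.00)(110.00) + (-9852.03)(133.00) = 3045679.40 in³
x_c = 2578796.54 / 29747.97 = 86.69 in
y_c = 3045679.40 / 29747.97 = 102.38 in

x_c = 86.69 in, y_c = 102.38 in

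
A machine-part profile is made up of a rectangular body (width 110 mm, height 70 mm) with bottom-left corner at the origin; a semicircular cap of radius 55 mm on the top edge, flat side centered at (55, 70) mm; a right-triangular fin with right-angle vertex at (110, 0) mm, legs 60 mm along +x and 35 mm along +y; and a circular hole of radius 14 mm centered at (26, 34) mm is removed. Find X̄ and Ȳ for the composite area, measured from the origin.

rectangular body: A = 110 × 70 = 7700.00, centroid at (55.00, 35.00).
semicircular top: A = ½π·55² = 4751.66, centroid at (55.00, 93.34).
triangular fin: A = ½·60·35 = 1050.00, centroid at (130.00, 11.67).
hole: A = −π·14² = -615.75, centroid at (26.00, 34.00).
ΣA = 12885.91 mm²
ΣAX̄ = (7700.00)(55.00) + (4751.66)(55.00) + (1050.00)(130.00) + (-615.75)(26.00) = 805331.68 mm³
ΣAȲ = (7700.00)(35.00) + (4751.66)(93.34) + (1050.00)(11.67) + (-615.75)(34.00) = 704347.22 mm³
X̄ = 805331.68 / 12885.91 = 62.50 mm
Ȳ = 704347.22 / 12885.91 = 54.66 mm

X̄ = 62.50 mm, Ȳ = 54.66 mm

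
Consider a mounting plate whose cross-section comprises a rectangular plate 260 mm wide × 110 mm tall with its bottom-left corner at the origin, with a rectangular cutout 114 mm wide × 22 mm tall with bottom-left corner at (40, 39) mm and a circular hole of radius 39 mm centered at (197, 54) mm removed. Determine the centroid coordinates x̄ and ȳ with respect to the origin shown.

plate: A = 260 × 110 = 28600.00, centroid at (130.00, 55.00).
hole 1: A = −(114 × 22) = -2508.00, centroid at (97.00, 50.00).
hole 2: A = −π·39² = -4778.36, centroid at (197.00, 54.00).
ΣA = 21313.64 mm²
ΣAx̄ = (28600.00)(130.00) + (-2508.00)(97.00) + (-4778.36)(197.00) = 2533386.60 mm³
ΣAȳ = (28600.00)(55.00) + (-2508.00)(50.00) + (-4778.36)(54.00) = 1189568.43 mm³
x̄ = 2533386.60 / 21313.64 = 118.86 mm
ȳ = 1189568.43 / 21313.64 = 55.81 mm

x̄ = 118.86 mm, ȳ = 55.81 mm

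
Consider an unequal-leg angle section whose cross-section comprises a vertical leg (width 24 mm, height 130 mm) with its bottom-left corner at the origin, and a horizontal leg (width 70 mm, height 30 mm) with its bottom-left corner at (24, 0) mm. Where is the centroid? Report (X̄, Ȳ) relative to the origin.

X̄ = 30.91 mm, Ȳ = 44.89 mm

vertical leg: A = 24 × 130 = 3120.00, centroid at (12.00, 65.00).
horizontal leg: A = 70 × 30 = 2100.00, centroid at (59.00, 15.00).
ΣA = 5220.00 mm², ΣAX̄ = 161340.00 mm³, ΣAȲ = 234300.00 mm³.
X̄ = 161340.00/5220.00 = 30.91 mm; Ȳ = 234300.00/5220.00 = 44.89 mm.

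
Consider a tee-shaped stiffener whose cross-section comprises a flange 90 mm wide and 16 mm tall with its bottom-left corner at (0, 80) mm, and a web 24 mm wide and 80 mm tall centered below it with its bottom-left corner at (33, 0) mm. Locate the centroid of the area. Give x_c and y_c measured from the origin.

Part | A | x̄ᵢ | ȳᵢ | A·x̄ᵢ | A·ȳᵢ
web | 1920.00 | 45.00 | 40.00 | 86400.00 | 76800.00
flange | 1440.00 | 45.00 | 88.00 | 64800.00 | 126720.00
Σ | 3360.00 |  |  | 151200.00 | 203520.00
x_c = 151200.00 / 3360.00 = 45.00 mm
y_c = 203520.00 / 3360.00 = 60.57 mm

x_c = 45.00 mm, y_c = 60.57 mm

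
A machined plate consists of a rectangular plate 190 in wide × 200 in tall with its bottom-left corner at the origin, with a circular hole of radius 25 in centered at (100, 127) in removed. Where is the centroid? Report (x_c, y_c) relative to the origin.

plate: A = 190 × 200 = 38000.00, centroid at (95.00, 100.00).
hole: A = −π·25² = -1963.50, centroid at (100.00, 127.00).
ΣA = 36036.50 in², ΣAx_c = 3413650.46 in³, ΣAy_c = 3550636.08 in³.
x_c = 3413650.46/36036.50 = 94.73 in; y_c = 3550636.08/36036.50 = 98.53 in.

x_c = 94.73 in, y_c = 98.53 in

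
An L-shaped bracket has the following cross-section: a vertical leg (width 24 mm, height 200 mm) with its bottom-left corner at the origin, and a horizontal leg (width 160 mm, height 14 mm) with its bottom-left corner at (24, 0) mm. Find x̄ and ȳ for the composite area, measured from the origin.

x̄ = 41.27 mm, ȳ = 70.41 mm

vertical leg: A = 24 × 200 = 4800.00, centroid at (12.00, 100.00).
horizontal leg: A = 160 × 14 = 2240.00, centroid at (104.00, 7.00).
ΣA = 7040.00 mm²
ΣAx̄ = (4800.00)(12.00) + (2240.00)(104.00) = 290560.00 mm³
ΣAȳ = (4800.00)(100.00) + (2240.00)(7.00) = 495680.00 mm³
x̄ = 290560.00 / 7040.00 = 41.27 mm
ȳ = 495680.00 / 7040.00 = 70.41 mm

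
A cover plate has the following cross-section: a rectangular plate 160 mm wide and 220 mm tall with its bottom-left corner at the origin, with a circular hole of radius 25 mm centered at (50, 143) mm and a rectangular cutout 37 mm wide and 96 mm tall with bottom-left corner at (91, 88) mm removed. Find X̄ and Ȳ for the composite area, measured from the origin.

X̄ = 78.45 mm, Ȳ = 104.71 mm

plate: A = 160 × 220 = 35200.00, centroid at (80.00, 110.00).
hole 1: A = −π·25² = -1963.50, centroid at (50.00, 143.00).
hole 2: A = −(37 × 96) = -3552.00, centroid at (109.50, 136.00).
ΣA = 29684.50 mm²
ΣAX̄ = (35200.00)(80.00) + (-1963.50)(50.00) + (-3552.00)(109.50) = 2328881.23 mm³
ΣAȲ = (35200.00)(110.00) + (-1963.50)(143.00) + (-3552.00)(136.00) = 3108148.16 mm³
X̄ = 2328881.23 / 29684.50 = 78.45 mm
Ȳ = 3108148.16 / 29684.50 = 104.71 mm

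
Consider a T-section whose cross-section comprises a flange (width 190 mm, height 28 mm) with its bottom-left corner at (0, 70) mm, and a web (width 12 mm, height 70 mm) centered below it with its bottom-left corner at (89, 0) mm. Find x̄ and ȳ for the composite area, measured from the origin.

web: A = 12 × 70 = 840.00, centroid at (95.00, 35.00).
flange: A = 190 × 28 = 5320.00, centroid at (95.00, 84.00).
ΣA = 6160.00 mm²
ΣAx̄ = (840.00)(95.00) + (5320.00)(95.00) = 585200.00 mm³
ΣAȳ = (840.00)(35.00) + (5320.00)(84.00) = 476280.00 mm³
x̄ = 585200.00 / 6160.00 = 95.00 mm
ȳ = 476280.00 / 6160.00 = 77.32 mm

x̄ = 95.00 mm, ȳ = 77.32 mm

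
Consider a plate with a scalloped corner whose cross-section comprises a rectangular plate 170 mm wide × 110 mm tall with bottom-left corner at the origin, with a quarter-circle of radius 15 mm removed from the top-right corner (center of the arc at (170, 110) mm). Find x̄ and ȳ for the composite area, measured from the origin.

plate: A = 170 × 110 = 18700.00, centroid at (85.00, 55.00).
removed quarter-circle: A = −¼π·15² = -176.71, centroid at (163.63, 103.63).
ΣA = 18523.29 mm², ΣAx̄ = 1560583.52 mm³, ΣAȳ = 1010186.40 mm³.
x̄ = 1560583.52/18523.29 = 84.25 mm; ȳ = 1010186.40/18523.29 = 54.54 mm.

x̄ = 84.25 mm, ȳ = 54.54 mm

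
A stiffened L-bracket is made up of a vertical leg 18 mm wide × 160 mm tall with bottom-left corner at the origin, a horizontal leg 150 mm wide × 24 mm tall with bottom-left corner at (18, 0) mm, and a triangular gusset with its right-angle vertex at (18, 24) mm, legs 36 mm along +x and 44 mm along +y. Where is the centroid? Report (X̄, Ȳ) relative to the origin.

Part | A | x̄ᵢ | ȳᵢ | A·x̄ᵢ | A·ȳᵢ
vertical leg | 2880.00 | 9.00 | 80.00 | 25920.00 | 230400.00
horizontal leg | 3600.00 | 93.00 | 12.00 | 334800.00 | 43200.00
gusset | 792.00 | 30.00 | 38.67 | 23760.00 | 30624.00
Σ | 7272.00 |  |  | 384480.00 | 304224.00
X̄ = 384480.00 / 7272.00 = 52.87 mm
Ȳ = 304224.00 / 7272.00 = 41.83 mm

X̄ = 52.87 mm, Ȳ = 41.83 mm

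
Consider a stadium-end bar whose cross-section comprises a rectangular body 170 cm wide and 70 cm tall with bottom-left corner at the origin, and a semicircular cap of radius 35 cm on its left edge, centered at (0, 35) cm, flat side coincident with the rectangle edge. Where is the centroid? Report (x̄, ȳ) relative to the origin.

x̄ = 71.10 cm, ȳ = 35.00 cm

rectangular body: A = 170 × 70 = 11900.00, centroid at (85.00, 35.00).
semicircular end: A = ½π·35² = 1924.23, centroid at (-14.85, 35.00).
ΣA = 13824.23 cm², ΣAx̄ = 982916.67 cm³, ΣAȳ = 483847.89 cm³.
x̄ = 982916.67/13824.23 = 71.10 cm; ȳ = 483847.89/13824.23 = 35.00 cm.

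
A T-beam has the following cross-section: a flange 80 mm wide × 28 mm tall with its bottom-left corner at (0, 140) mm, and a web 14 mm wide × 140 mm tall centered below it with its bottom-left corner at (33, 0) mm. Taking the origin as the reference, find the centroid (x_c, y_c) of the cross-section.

x_c = 40.00 mm, y_c = 114.80 mm

web: A = 14 × 140 = 1960.00, centroid at (40.00, 70.00).
flange: A = 80 × 28 = 2240.00, centroid at (40.00, 154.00).
ΣA = 4200.00 mm²
ΣAx_c = (1960.00)(40.00) + (2240.00)(40.00) = 168000.00 mm³
ΣAy_c = (1960.00)(70.00) + (2240.00)(154.00) = 482160.00 mm³
x_c = 168000.00 / 4200.00 = 40.00 mm
y_c = 482160.00 / 4200.00 = 114.80 mm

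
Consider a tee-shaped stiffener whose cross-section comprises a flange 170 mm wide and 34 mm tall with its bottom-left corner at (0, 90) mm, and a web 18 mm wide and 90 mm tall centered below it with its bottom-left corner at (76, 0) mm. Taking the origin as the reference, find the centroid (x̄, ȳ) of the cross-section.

Part | A | x̄ᵢ | ȳᵢ | A·x̄ᵢ | A·ȳᵢ
web | 1620.00 | 85.00 | 45.00 | 137700.00 | 72900.00
flange | 5780.00 | 85.00 | 107.00 | 491300.00 | 618460.00
Σ | 7400.00 |  |  | 629000.00 | 691360.00
x̄ = 629000.00 / 7400.00 = 85.00 mm
ȳ = 691360.00 / 7400.00 = 93.43 mm

x̄ = 85.00 mm, ȳ = 93.43 mm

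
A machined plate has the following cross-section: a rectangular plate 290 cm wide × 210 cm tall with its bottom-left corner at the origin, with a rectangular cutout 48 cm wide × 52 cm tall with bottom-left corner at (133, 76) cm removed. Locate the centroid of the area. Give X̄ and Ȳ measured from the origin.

plate: A = 290 × 210 = 60900.00, centroid at (145.00, 105.00).
hole: A = −(48 × 52) = -2496.00, centroid at (157.00, 102.00).
ΣA = 58404.00 cm²
ΣAX̄ = (60900.00)(145.00) + (-2496.00)(157.00) = 8438628.00 cm³
ΣAȲ = (60900.00)(105.00) + (-2496.00)(102.00) = 6139908.00 cm³
X̄ = 8438628.00 / 58404.00 = 144.49 cm
Ȳ = 6139908.00 / 58404.00 = 105.13 cm

X̄ = 144.49 cm, Ȳ = 105.13 cm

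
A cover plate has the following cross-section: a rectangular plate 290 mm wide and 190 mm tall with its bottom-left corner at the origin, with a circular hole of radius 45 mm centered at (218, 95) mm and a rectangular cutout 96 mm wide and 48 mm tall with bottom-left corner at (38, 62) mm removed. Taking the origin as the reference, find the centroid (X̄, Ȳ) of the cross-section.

X̄ = 140.64 mm, Ȳ = 95.94 mm

Part | A | x̄ᵢ | ȳᵢ | A·x̄ᵢ | A·ȳᵢ
plate | 55100.00 | 145.00 | 95.00 | 7989500.00 | 5234500.00
hole 1 | -6361.73 | 218.00 | 95.00 | -1386856.08 | -604363.89
hole 2 | -4608.00 | 86.00 | 86.00 | -396288.00 | -396288.00
Σ | 44130.27 |  |  | 6206355.92 | 4233848.11
X̄ = 6206355.92 / 44130.27 = 140.64 mm
Ȳ = 4233848.11 / 44130.27 = 95.94 mm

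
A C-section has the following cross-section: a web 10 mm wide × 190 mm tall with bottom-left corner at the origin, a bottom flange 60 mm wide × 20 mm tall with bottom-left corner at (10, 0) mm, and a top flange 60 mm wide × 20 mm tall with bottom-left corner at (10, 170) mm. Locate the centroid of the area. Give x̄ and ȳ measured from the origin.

x̄ = 24.53 mm, ȳ = 95.00 mm

web: A = 10 × 190 = 1900.00, centroid at (5.00, 95.00).
bottom flange: A = 60 × 20 = 1200.00, centroid at (40.00, 10.00).
top flange: A = 60 × 20 = 1200.00, centroid at (40.00, 180.00).
ΣA = 4300.00 mm²
ΣAx̄ = (1900.00)(5.00) + (1200.00)(40.00) + (1200.00)(40.00) = 105500.00 mm³
ΣAȳ = (1900.00)(95.00) + (1200.00)(10.00) + (1200.00)(180.00) = 408500.00 mm³
x̄ = 105500.00 / 4300.00 = 24.53 mm
ȳ = 408500.00 / 4300.00 = 95.00 mm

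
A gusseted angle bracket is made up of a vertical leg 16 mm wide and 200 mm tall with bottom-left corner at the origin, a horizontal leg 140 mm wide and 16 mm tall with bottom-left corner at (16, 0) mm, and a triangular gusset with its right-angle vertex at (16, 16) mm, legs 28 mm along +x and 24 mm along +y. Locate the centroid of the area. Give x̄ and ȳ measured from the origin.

vertical leg: A = 16 × 200 = 3200.00, centroid at (8.00, 100.00).
horizontal leg: A = 140 × 16 = 2240.00, centroid at (86.00, 8.00).
gusset: A = ½·28·24 = 336.00, centroid at (25.33, 24.00).
ΣA = 5776.00 mm², ΣAx̄ = 226752.00 mm³, ΣAȳ = 345984.00 mm³.
x̄ = 226752.00/5776.00 = 39.26 mm; ȳ = 345984.00/5776.00 = 59.90 mm.

x̄ = 39.26 mm, ȳ = 59.90 mm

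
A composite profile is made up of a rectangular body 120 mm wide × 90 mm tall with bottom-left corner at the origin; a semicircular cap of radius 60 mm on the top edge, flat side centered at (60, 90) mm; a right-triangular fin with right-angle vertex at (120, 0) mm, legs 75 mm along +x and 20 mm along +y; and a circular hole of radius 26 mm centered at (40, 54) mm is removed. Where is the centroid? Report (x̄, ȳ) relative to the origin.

rectangular body: A = 120 × 90 = 10800.00, centroid at (60.00, 45.00).
semicircular top: A = ½π·60² = 5654.87, centroid at (60.00, 115.46).
triangular fin: A = ½·75·20 = 750.00, centroid at (145.00, 6.67).
hole: A = −π·26² = -2123.72, centroid at (40.00, 54.00).
ΣA = 15081.15 mm², ΣAx̄ = 1011093.34 mm³, ΣAȳ = 1029257.31 mm³.
x̄ = 1011093.34/15081.15 = 67.04 mm; ȳ = 1029257.31/15081.15 = 68.25 mm.

x̄ = 67.04 mm, ȳ = 68.25 mm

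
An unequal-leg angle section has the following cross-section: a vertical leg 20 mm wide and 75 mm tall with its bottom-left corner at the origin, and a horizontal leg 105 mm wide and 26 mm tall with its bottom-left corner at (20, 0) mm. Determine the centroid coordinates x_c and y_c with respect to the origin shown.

Part | A | x̄ᵢ | ȳᵢ | A·x̄ᵢ | A·ȳᵢ
vertical leg | 1500.00 | 10.00 | 37.50 | 15000.00 | 56250.00
horizontal leg | 2730.00 | 72.50 | 13.00 | 197925.00 | 35490.00
Σ | 4230.00 |  |  | 212925.00 | 91740.00
x_c = 212925.00 / 4230.00 = 50.34 mm
y_c = 91740.00 / 4230.00 = 21.69 mm

x_c = 50.34 mm, y_c = 21.69 mm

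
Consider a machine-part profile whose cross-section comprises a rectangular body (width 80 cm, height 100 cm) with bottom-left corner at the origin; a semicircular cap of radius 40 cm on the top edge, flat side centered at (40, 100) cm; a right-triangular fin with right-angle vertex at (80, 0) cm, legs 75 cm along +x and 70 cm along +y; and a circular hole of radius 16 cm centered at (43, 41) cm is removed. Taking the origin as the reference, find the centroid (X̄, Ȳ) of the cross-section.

X̄ = 53.64 cm, Ȳ = 58.56 cm

rectangular body: A = 80 × 100 = 8000.00, centroid at (40.00, 50.00).
semicircular top: A = ½π·40² = 2513.27, centroid at (40.00, 116.98).
triangular fin: A = ½·75·70 = 2625.00, centroid at (105.00, 23.33).
hole: A = −π·16² = -804.25, centroid at (43.00, 41.00).
ΣA = 12334.03 cm², ΣAX̄ = 661573.31 cm³, ΣAȲ = 722269.92 cm³.
X̄ = 661573.31/12334.03 = 53.64 cm; Ȳ = 722269.92/12334.03 = 58.56 cm.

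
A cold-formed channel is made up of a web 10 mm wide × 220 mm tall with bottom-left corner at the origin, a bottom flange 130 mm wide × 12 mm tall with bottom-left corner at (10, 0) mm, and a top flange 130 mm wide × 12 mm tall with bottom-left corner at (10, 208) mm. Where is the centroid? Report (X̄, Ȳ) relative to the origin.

web: A = 10 × 220 = 2200.00, centroid at (5.00, 110.00).
bottom flange: A = 130 × 12 = 1560.00, centroid at (75.00, 6.00).
top flange: A = 130 × 12 = 1560.00, centroid at (75.00, 214.00).
ΣA = 5320.00 mm², ΣAX̄ = 245000.00 mm³, ΣAȲ = 585200.00 mm³.
X̄ = 245000.00/5320.00 = 46.05 mm; Ȳ = 585200.00/5320.00 = 110.00 mm.

X̄ = 46.05 mm, Ȳ = 110.00 mm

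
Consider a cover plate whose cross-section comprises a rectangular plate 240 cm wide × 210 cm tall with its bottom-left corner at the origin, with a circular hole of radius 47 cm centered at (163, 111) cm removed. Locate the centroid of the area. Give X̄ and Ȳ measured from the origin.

plate: A = 240 × 210 = 50400.00, centroid at (120.00, 105.00).
hole: A = −π·47² = -6939.78, centroid at (163.00, 111.00).
ΣA = 43460.22 cm²
ΣAX̄ = (50400.00)(120.00) + (-6939.78)(163.00) = 4916816.16 cm³
ΣAȲ = (50400.00)(105.00) + (-6939.78)(111.00) = 4521684.62 cm³
X̄ = 4916816.16 / 43460.22 = 113.13 cm
Ȳ = 4521684.62 / 43460.22 = 104.04 cm

X̄ = 113.13 cm, Ȳ = 104.04 cm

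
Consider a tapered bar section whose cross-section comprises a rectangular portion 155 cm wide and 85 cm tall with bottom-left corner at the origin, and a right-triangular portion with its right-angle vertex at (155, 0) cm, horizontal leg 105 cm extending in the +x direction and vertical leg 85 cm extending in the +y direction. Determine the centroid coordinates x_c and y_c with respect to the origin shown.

x_c = 105.96 cm, y_c = 38.92 cm

Part | A | x̄ᵢ | ȳᵢ | A·x̄ᵢ | A·ȳᵢ
rectangular portion | 13175.00 | 77.50 | 42.50 | 1021062.50 | 559937.50
triangular portion | 4462.50 | 190.00 | 28.33 | 847875.00 | 126437.50
Σ | 17637.50 |  |  | 1868937.50 | 686375.00
x_c = 1868937.50 / 17637.50 = 105.96 cm
y_c = 686375.00 / 17637.50 = 38.92 cm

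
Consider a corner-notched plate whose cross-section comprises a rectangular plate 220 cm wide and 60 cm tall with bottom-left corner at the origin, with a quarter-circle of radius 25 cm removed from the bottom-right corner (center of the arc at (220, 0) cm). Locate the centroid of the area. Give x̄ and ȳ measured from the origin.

x̄ = 106.16 cm, ȳ = 30.75 cm

plate: A = 220 × 60 = 13200.00, centroid at (110.00, 30.00).
removed quarter-circle: A = −¼π·25² = -490.87, centroid at (209.39, 10.61).
ΣA = 12709.13 cm²
ΣAx̄ = (13200.00)(110.00) + (-490.87)(209.39) = 1349216.09 cm³
ΣAȳ = (13200.00)(30.00) + (-490.87)(10.61) = 390791.67 cm³
x̄ = 1349216.09 / 12709.13 = 106.16 cm
ȳ = 390791.67 / 12709.13 = 30.75 cm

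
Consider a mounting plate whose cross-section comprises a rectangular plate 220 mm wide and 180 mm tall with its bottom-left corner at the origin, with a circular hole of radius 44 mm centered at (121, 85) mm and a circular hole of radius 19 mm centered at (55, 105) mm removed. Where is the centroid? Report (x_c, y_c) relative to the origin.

plate: A = 220 × 180 = 39600.00, centroid at (110.00, 90.00).
hole 1: A = −π·44² = -6082.12, centroid at (121.00, 85.00).
hole 2: A = −π·19² = -1134.11, centroid at (55.00, 105.00).
ΣA = 32383.76 mm²
ΣAx_c = (39600.00)(110.00) + (-6082.12)(121.00) + (-1134.11)(55.00) = 3557686.75 mm³
ΣAy_c = (39600.00)(90.00) + (-6082.12)(85.00) + (-1134.11)(105.00) = 2927937.44 mm³
x_c = 3557686.75 / 32383.76 = 109.86 mm
y_c = 2927937.44 / 32383.76 = 90.41 mm

x_c = 109.86 mm, y_c = 90.41 mm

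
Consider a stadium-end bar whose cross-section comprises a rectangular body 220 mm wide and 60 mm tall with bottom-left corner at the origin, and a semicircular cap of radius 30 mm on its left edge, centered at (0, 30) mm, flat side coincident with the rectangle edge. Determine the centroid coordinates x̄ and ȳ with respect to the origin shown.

x̄ = 98.13 mm, ȳ = 30.00 mm

rectangular body: A = 220 × 60 = 13200.00, centroid at (110.00, 30.00).
semicircular end: A = ½π·30² = 1413.72, centroid at (-12.73, 30.00).
ΣA = 14613.72 mm²
ΣAx̄ = (13200.00)(110.00) + (1413.72)(-12.73) = 1434000.00 mm³
ΣAȳ = (13200.00)(30.00) + (1413.72)(30.00) = 438411.50 mm³
x̄ = 1434000.00 / 14613.72 = 98.13 mm
ȳ = 438411.50 / 14613.72 = 30.00 mm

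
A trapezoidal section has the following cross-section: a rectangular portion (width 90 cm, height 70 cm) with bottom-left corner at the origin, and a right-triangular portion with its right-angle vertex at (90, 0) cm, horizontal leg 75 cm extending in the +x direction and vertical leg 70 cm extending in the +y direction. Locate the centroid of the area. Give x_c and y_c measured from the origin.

x_c = 65.59 cm, y_c = 31.57 cm

Part | A | x̄ᵢ | ȳᵢ | A·x̄ᵢ | A·ȳᵢ
rectangular portion | 6300.00 | 45.00 | 35.00 | 283500.00 | 220500.00
triangular portion | 2625.00 | 115.00 | 23.33 | 301875.00 | 61250.00
Σ | 8925.00 |  |  | 585375.00 | 281750.00
x_c = 585375.00 / 8925.00 = 65.59 cm
y_c = 281750.00 / 8925.00 = 31.57 cm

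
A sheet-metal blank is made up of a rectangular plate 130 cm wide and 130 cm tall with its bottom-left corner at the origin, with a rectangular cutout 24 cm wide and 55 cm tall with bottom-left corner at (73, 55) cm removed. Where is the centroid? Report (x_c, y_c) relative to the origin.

x_c = 63.31 cm, y_c = 63.52 cm

plate: A = 130 × 130 = 16900.00, centroid at (65.00, 65.00).
hole: A = −(24 × 55) = -1320.00, centroid at (85.00, 82.50).
ΣA = 15580.00 cm²
ΣAx_c = (16900.00)(65.00) + (-1320.00)(85.00) = 986300.00 cm³
ΣAy_c = (16900.00)(65.00) + (-1320.00)(82.50) = 989600.00 cm³
x_c = 986300.00 / 15580.00 = 63.31 cm
y_c = 989600.00 / 15580.00 = 63.52 cm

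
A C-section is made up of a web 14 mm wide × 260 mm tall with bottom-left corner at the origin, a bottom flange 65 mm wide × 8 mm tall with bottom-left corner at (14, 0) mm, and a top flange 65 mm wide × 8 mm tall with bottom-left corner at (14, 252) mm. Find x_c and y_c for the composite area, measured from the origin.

Part | A | x̄ᵢ | ȳᵢ | A·x̄ᵢ | A·ȳᵢ
web | 3640.00 | 7.00 | 130.00 | 25480.00 | 473200.00
bottom flange | 520.00 | 46.50 | 4.00 | 24180.00 | 2080.00
top flange | 520.00 | 46.50 | 256.00 | 24180.00 | 133120.00
Σ | 4680.00 |  |  | 73840.00 | 608400.00
x_c = 73840.00 / 4680.00 = 15.78 mm
y_c = 608400.00 / 4680.00 = 130.00 mm

x_c = 15.78 mm, y_c = 130.00 mm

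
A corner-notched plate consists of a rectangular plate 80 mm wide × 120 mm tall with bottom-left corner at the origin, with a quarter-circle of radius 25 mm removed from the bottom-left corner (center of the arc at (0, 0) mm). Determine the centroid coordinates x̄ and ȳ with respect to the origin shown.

plate: A = 80 × 120 = 9600.00, centroid at (40.00, 60.00).
removed quarter-circle: A = −¼π·25² = -490.87, centroid at (10.61, 10.61).
ΣA = 9109.13 mm², ΣAx̄ = 378791.67 mm³, ΣAȳ = 570791.67 mm³.
x̄ = 378791.67/9109.13 = 41.58 mm; ȳ = 570791.67/9109.13 = 62.66 mm.

x̄ = 41.58 mm, ȳ = 62.66 mm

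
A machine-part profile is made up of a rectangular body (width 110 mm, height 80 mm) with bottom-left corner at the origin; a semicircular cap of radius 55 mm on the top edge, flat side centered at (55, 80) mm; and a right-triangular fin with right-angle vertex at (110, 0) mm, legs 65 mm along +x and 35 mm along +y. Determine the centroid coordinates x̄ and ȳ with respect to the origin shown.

rectangular body: A = 110 × 80 = 8800.00, centroid at (55.00, 40.00).
semicircular top: A = ½π·55² = 4751.66, centroid at (55.00, 103.34).
triangular fin: A = ½·65·35 = 1137.50, centroid at (131.67, 11.67).
ΣA = 14689.16 mm², ΣAx̄ = 895112.07 mm³, ΣAȳ = 856320.21 mm³.
x̄ = 895112.07/14689.16 = 60.94 mm; ȳ = 856320.21/14689.16 = 58.30 mm.

x̄ = 60.94 mm, ȳ = 58.30 mm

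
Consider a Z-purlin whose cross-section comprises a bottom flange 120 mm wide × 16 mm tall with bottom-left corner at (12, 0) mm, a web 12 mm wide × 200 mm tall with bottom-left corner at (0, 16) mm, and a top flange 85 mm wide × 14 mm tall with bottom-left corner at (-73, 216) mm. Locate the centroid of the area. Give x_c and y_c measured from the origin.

x_c = 21.12 mm, y_c = 101.48 mm

bottom flange: A = 120 × 16 = 1920.00, centroid at (72.00, 8.00).
web: A = 12 × 200 = 2400.00, centroid at (6.00, 116.00).
top flange: A = 85 × 14 = 1190.00, centroid at (-30.50, 223.00).
ΣA = 5510.00 mm², ΣAx_c = 116345.00 mm³, ΣAy_c = 559130.00 mm³.
x_c = 116345.00/5510.00 = 21.12 mm; y_c = 559130.00/5510.00 = 101.48 mm.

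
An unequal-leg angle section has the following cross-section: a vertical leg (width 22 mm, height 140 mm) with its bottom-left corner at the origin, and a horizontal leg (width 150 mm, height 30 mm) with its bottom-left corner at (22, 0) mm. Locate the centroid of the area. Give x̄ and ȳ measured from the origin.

x̄ = 62.06 mm, ȳ = 37.35 mm

Part | A | x̄ᵢ | ȳᵢ | A·x̄ᵢ | A·ȳᵢ
vertical leg | 3080.00 | 11.00 | 70.00 | 33880.00 | 215600.00
horizontal leg | 4500.00 | 97.00 | 15.00 | 436500.00 | 67500.00
Σ | 7580.00 |  |  | 470380.00 | 283100.00
x̄ = 470380.00 / 7580.00 = 62.06 mm
ȳ = 283100.00 / 7580.00 = 37.35 mm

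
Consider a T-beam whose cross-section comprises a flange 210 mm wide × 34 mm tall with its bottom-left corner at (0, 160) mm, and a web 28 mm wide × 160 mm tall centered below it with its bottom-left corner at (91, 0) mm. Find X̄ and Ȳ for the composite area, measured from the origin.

Part | A | x̄ᵢ | ȳᵢ | A·x̄ᵢ | A·ȳᵢ
web | 4480.00 | 105.00 | 80.00 | 470400.00 | 358400.00
flange | 7140.00 | 105.00 | 177.00 | 749700.00 | 1263780.00
Σ | 11620.00 |  |  | 1220100.00 | 1622180.00
X̄ = 1220100.00 / 11620.00 = 105.00 mm
Ȳ = 1622180.00 / 11620.00 = 139.60 mm

X̄ = 105.00 mm, Ȳ = 139.60 mm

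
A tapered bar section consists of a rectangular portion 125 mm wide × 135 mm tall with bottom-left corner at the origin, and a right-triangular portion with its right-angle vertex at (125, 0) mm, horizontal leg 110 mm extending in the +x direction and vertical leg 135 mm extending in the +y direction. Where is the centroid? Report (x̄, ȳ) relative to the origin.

Part | A | x̄ᵢ | ȳᵢ | A·x̄ᵢ | A·ȳᵢ
rectangular portion | 16875.00 | 62.50 | 67.50 | 1054687.50 | 1139062.50
triangular portion | 7425.00 | 161.67 | 45.00 | 1200375.00 | 334125.00
Σ | 24300.00 |  |  | 2255062.50 | 1473187.50
x̄ = 2255062.50 / 24300.00 = 92.80 mm
ȳ = 1473187.50 / 24300.00 = 60.62 mm

x̄ = 92.80 mm, ȳ = 60.62 mm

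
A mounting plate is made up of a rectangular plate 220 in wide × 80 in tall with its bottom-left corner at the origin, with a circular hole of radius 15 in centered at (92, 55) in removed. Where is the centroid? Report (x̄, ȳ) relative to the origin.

x̄ = 110.75 in, ȳ = 39.37 in

plate: A = 220 × 80 = 17600.00, centroid at (110.00, 40.00).
hole: A = −π·15² = -706.86, centroid at (92.00, 55.00).
ΣA = 16893.14 in², ΣAx̄ = 1870969.03 in³, ΣAȳ = 665122.79 in³.
x̄ = 1870969.03/16893.14 = 110.75 in; ȳ = 665122.79/16893.14 = 39.37 in.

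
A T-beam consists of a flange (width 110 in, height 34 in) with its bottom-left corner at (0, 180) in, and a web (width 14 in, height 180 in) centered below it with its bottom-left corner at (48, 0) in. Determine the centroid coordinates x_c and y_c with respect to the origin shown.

x_c = 55.00 in, y_c = 153.93 in

web: A = 14 × 180 = 2520.00, centroid at (55.00, 90.00).
flange: A = 110 × 34 = 3740.00, centroid at (55.00, 197.00).
ΣA = 6260.00 in², ΣAx_c = 344300.00 in³, ΣAy_c = 963580.00 in³.
x_c = 344300.00/6260.00 = 55.00 in; y_c = 963580.00/6260.00 = 153.93 in.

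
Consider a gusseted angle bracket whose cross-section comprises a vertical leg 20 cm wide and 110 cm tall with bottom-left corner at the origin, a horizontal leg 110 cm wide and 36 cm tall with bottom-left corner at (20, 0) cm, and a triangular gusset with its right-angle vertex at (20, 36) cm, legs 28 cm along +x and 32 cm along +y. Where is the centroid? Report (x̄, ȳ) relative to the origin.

x̄ = 50.26 cm, ȳ = 32.26 cm

vertical leg: A = 20 × 110 = 2200.00, centroid at (10.00, 55.00).
horizontal leg: A = 110 × 36 = 3960.00, centroid at (75.00, 18.00).
gusset: A = ½·28·32 = 448.00, centroid at (29.33, 46.67).
ΣA = 6608.00 cm², ΣAx̄ = 332141.33 cm³, ΣAȳ = 213186.67 cm³.
x̄ = 332141.33/6608.00 = 50.26 cm; ȳ = 213186.67/6608.00 = 32.26 cm.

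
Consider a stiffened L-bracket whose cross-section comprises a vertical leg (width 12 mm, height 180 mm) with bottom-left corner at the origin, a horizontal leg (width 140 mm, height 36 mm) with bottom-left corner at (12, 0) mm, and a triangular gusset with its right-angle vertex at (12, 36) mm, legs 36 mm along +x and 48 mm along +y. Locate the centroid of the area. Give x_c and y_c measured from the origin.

vertical leg: A = 12 × 180 = 2160.00, centroid at (6.00, 90.00).
horizontal leg: A = 140 × 36 = 5040.00, centroid at (82.00, 18.00).
gusset: A = ½·36·48 = 864.00, centroid at (24.00, 52.00).
ΣA = 8064.00 mm², ΣAx_c = 446976.00 mm³, ΣAy_c = 330048.00 mm³.
x_c = 446976.00/8064.00 = 55.43 mm; y_c = 330048.00/8064.00 = 40.93 mm.

x_c = 55.43 mm, y_c = 40.93 mm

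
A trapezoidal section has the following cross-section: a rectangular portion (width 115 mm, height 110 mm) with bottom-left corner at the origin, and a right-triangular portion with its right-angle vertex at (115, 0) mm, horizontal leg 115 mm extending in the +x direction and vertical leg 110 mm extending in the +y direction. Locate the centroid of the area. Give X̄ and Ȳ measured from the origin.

Part | A | x̄ᵢ | ȳᵢ | A·x̄ᵢ | A·ȳᵢ
rectangular portion | 12650.00 | 57.50 | 55.00 | 727375.00 | 695750.00
triangular portion | 6325.00 | 153.33 | 36.67 | 969833.33 | 231916.67
Σ | 18975.00 |  |  | 1697208.33 | 927666.67
X̄ = 1697208.33 / 18975.00 = 89.44 mm
Ȳ = 927666.67 / 18975.00 = 48.89 mm

X̄ = 89.44 mm, Ȳ = 48.89 mm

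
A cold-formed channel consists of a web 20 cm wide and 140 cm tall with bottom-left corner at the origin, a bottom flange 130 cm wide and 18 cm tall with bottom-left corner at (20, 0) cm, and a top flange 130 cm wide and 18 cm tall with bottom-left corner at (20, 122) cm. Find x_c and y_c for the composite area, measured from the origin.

x_c = 56.93 cm, y_c = 70.00 cm

web: A = 20 × 140 = 2800.00, centroid at (10.00, 70.00).
bottom flange: A = 130 × 18 = 2340.00, centroid at (85.00, 9.00).
top flange: A = 130 × 18 = 2340.00, centroid at (85.00, 131.00).
ΣA = 7480.00 cm²
ΣAx_c = (2800.00)(10.00) + (2340.00)(85.00) + (2340.00)(85.00) = 425800.00 cm³
ΣAy_c = (2800.00)(70.00) + (2340.00)(9.00) + (2340.00)(131.00) = 523600.00 cm³
x_c = 425800.00 / 7480.00 = 56.93 cm
y_c = 523600.00 / 7480.00 = 70.00 cm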